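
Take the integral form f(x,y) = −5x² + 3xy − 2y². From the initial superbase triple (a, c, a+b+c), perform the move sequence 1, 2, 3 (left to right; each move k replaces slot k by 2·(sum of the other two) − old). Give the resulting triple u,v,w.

start (-5,-2,-4) = (f(1,0),f(0,1),f(1,1))
replace slot 1: 2·((-2)+(-4)) − (-5) = -7 → (-7,-2,-4)
replace slot 2: 2·((-7)+(-4)) − (-2) = -20 → (-7,-20,-4)
replace slot 3: 2·((-7)+(-20)) − (-4) = -50 → (-7,-20,-50)

-7,-20,-50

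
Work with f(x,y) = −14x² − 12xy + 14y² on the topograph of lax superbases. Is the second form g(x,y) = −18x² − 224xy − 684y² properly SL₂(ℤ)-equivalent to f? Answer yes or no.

D₁ = 928, D₂ = 928
river cycle of f (length 14): (14, 12, -14), (-14, 16, 12), (12, 8, -18), (-18, 28, 2), (2, 28, -18), (-18, 8, 12), (12, 16, -14), (-14, 12, 14), (14, 16, -12), (-12, 8, 18), … (4 more)
river cycle of g (length 14): (-18, 28, 2), (2, 28, -18), (-18, 8, 12), (12, 16, -14), (-14, 12, 14), (14, 16, -12), (-12, 8, 18), (18, 28, -2), (-2, 28, 18), (18, 8, -12), … (4 more)
cycles coincide ⇒ equivalent

yes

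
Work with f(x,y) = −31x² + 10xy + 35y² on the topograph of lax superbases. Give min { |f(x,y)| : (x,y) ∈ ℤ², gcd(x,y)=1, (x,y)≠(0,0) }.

river: ρ → (35,60,-6)
river: ρ → (-6,60,35)
river: ρ → (35,10,-31)
river: ρ → (-31,52,14)
river: ρ → (14,60,-15)
river: ρ → (-15,60,14)
river: ρ → (14,52,-31)
river: ρ → (-31,10,35)
closes: descent 0, river 8
min |a| on river = 6

6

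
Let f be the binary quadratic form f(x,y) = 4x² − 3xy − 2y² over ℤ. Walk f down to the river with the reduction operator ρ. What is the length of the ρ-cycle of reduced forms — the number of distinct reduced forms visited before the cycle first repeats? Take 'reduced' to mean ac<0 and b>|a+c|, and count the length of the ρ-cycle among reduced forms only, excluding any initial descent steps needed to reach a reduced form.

D = 41, ⌊√D⌋ = 6
descent: ρ → (-2,3,4)  [lands on river]
river: ρ → (4,5,-1)
river: ρ → (-1,5,4)
river: ρ → (4,3,-2)
river: ρ → (-2,5,2)
river: ρ → (2,3,-4)
river: ρ → (-4,5,1)
river: ρ → (1,5,-4)
river: ρ → (-4,3,2)
river: ρ → (2,5,-2)
ρ-cycle length = 10 (tail of 1 descent step not counted)

10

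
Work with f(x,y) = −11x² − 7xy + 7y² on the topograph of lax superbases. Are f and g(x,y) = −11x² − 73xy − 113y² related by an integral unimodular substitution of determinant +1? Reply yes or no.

D₁ = 357, D₂ = 357
river cycle of f (length 4): (7, 7, -11), (-11, 15, 3), (3, 15, -11), (-11, 7, 7)
river cycle of g (length 4): (-11, 15, 3), (3, 15, -11), (-11, 7, 7), (7, 7, -11)
cycles coincide ⇒ equivalent

yes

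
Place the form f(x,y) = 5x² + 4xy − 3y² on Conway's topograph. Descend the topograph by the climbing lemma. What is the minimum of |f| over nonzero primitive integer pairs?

river: ρ → (-3,8,1)
river: ρ → (1,8,-3)
river: ρ → (-3,4,5)
river: ρ → (5,6,-2)
river: ρ → (-2,6,5)
river: ρ → (5,4,-3)
closes: descent 0, river 6
min |a| on river = 1

1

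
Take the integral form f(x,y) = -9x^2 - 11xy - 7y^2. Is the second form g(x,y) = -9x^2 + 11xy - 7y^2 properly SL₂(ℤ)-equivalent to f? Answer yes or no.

D₁ = -131, D₂ = -131
f is negative-definite; reduce −f:
−f: translate: b→-7 (≡11 mod 18), so (9,11,7)→(9,-7,5)
−f: flip: (9,-7,5)→(5,7,9)
−f: translate: b→-3 (≡7 mod 10), so (5,7,9)→(5,-3,7)
−f: reduced (well bottom): (5,-3,7) with a≤c, −a<b≤a
flip sign back: reduced form of f is (-5,3,-7)
g is negative-definite; reduce −g:
−g: translate: b→7 (≡-11 mod 18), so (9,-11,7)→(9,7,5)
−g: flip: (9,7,5)→(5,-7,9)
−g: translate: b→3 (≡-7 mod 10), so (5,-7,9)→(5,3,7)
−g: reduced (well bottom): (5,3,7) with a≤c, −a<b≤a
flip sign back: reduced form of g is (-5,-3,-7)
reduced forms (-5, 3, -7) vs (-5, -3, -7) ⇒ inequivalent

no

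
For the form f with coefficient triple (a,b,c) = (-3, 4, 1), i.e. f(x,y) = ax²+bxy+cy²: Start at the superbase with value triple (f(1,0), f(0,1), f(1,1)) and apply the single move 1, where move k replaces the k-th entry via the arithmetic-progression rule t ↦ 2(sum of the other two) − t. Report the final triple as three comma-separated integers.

start (-3,1,2) = (f(1,0),f(0,1),f(1,1))
replace slot 1: 2·(1+2) − (-3) = 9 → (9,1,2)

9,1,2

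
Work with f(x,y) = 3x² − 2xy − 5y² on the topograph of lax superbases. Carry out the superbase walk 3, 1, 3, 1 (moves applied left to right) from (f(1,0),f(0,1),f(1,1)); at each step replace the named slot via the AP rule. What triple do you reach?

start (3,-5,-4) = (f(1,0),f(0,1),f(1,1))
replace slot 3: 2·(3+(-5)) − (-4) = 0 → (3,-5,0)
replace slot 1: 2·((-5)+0) − 3 = -13 → (-13,-5,0)
replace slot 3: 2·((-13)+(-5)) − 0 = -36 → (-13,-5,-36)
replace slot 1: 2·((-5)+(-36)) − (-13) = -69 → (-69,-5,-36)

-69,-5,-36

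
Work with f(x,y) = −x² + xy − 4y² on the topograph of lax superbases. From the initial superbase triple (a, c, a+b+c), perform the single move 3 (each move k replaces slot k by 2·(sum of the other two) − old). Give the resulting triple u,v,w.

start (-1,-4,-4) = (f(1,0),f(0,1),f(1,1))
replace slot 3: 2·((-1)+(-4)) − (-4) = -6 → (-1,-4,-6)

-1,-4,-6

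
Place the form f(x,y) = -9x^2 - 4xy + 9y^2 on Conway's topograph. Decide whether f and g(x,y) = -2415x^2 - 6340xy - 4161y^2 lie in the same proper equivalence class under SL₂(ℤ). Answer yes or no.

D₁ = 340, D₂ = 340
river cycle of f (length 10): (9, 4, -9), (-9, 14, 4), (4, 18, -1), (-1, 18, 4), (4, 14, -9), (-9, 4, 9), (9, 14, -4), (-4, 18, 1), (1, 18, -4), (-4, 14, 9)
river cycle of g (length 10): (-9, 14, 4), (4, 18, -1), (-1, 18, 4), (4, 14, -9), (-9, 4, 9), (9, 14, -4), (-4, 18, 1), (1, 18, -4), (-4, 14, 9), (9, 4, -9)
cycles coincide ⇒ equivalent

yes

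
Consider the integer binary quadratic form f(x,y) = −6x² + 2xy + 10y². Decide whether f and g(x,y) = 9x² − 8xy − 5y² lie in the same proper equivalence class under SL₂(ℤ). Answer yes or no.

D₁ = 244, D₂ = 244
river cycle of f (length 6): (-6, 14, 2), (2, 14, -6), (-6, 10, 6), (6, 14, -2), (-2, 14, 6), (6, 10, -6)
river cycle of g (length 22): (-5, 8, 9), (9, 10, -4), (-4, 14, 3), (3, 10, -12), (-12, 14, 1), (1, 14, -12), (-12, 10, 3), (3, 14, -4), (-4, 10, 9), (9, 8, -5), … (12 more)
cycles differ ⇒ inequivalent

no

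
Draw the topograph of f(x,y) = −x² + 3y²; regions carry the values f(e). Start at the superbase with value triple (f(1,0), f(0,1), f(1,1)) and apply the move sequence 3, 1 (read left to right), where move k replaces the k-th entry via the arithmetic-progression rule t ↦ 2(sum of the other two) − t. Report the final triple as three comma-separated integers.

start (-1,3,2) = (f(1,0),f(0,1),f(1,1))
replace slot 3: 2·((-1)+3) − 2 = 2 → (-1,3,2)
replace slot 1: 2·(3+2) − (-1) = 11 → (11,3,2)

11,3,2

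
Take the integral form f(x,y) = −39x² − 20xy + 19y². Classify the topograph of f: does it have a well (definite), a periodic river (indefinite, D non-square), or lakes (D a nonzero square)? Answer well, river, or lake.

D = b²−4ac = (-20)² − 4·(-39)·19 = 3364
D = 58² is a perfect square ⇒ form factors over ℤ ⇒ lakes

lake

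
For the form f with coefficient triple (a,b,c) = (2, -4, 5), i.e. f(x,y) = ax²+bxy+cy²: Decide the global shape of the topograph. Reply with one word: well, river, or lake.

D = b²−4ac = (-4)² − 4·2·5 = -24
D < 0 ⇒ definite ⇒ every region one sign ⇒ single well

well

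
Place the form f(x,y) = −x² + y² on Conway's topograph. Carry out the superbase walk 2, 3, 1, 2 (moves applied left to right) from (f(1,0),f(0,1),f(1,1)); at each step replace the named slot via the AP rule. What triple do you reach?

start (-1,1,0) = (f(1,0),f(0,1),f(1,1))
replace slot 2: 2·((-1)+0) − 1 = -3 → (-1,-3,0)
replace slot 3: 2·((-1)+(-3)) − 0 = -8 → (-1,-3,-8)
replace slot 1: 2·((-3)+(-8)) − (-1) = -21 → (-21,-3,-8)
replace slot 2: 2·((-21)+(-8)) − (-3) = -55 → (-21,-55,-8)

-21,-55,-8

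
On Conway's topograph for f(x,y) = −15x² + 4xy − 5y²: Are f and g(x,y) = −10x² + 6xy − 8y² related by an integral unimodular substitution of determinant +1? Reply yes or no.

D₁ = -284, D₂ = -284
f is negative-definite; reduce −f:
−f: flip: (15,-4,5)→(5,4,15)
−f: reduced (well bottom): (5,4,15) with a≤c, −a<b≤a
flip sign back: reduced form of f is (-5,-4,-15)
g is negative-definite; reduce −g:
−g: flip: (10,-6,8)→(8,6,10)
−g: reduced (well bottom): (8,6,10) with a≤c, −a<b≤a
flip sign back: reduced form of g is (-8,-6,-10)
reduced forms (-5, -4, -15) vs (-8, -6, -10) ⇒ inequivalent

no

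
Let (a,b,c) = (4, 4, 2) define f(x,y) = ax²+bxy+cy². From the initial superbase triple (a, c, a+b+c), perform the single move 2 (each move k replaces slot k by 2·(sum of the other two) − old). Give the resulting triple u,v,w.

start (4,2,10) = (f(1,0),f(0,1),f(1,1))
replace slot 2: 2·(4+10) − 2 = 26 → (4,26,10)

4,26,10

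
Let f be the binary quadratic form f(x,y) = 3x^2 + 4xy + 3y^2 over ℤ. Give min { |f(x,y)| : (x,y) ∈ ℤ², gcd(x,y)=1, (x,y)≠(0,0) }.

translate: b→-2 (≡4 mod 6), so (3,4,3)→(3,-2,2)
flip: (3,-2,2)→(2,2,3)
reduced (well bottom): (2,2,3) with a≤c, −a<b≤a
well minimum = a = 2

2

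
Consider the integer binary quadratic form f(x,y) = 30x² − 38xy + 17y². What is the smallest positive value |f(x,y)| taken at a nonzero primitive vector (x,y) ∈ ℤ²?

translate: b→22 (≡-38 mod 60), so (30,-38,17)→(30,22,9)
flip: (30,22,9)→(9,-22,30)
translate: b→-4 (≡-22 mod 18), so (9,-22,30)→(9,-4,17)
reduced (well bottom): (9,-4,17) with a≤c, −a<b≤a
well minimum = a = 9

9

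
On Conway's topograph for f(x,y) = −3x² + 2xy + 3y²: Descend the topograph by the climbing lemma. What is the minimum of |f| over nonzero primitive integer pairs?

river: ρ → (3,4,-2)
river: ρ → (-2,4,3)
river: ρ → (3,2,-3)
river: ρ → (-3,4,2)
river: ρ → (2,4,-3)
river: ρ → (-3,2,3)
closes: descent 0, river 6
min |a| on river = 2

2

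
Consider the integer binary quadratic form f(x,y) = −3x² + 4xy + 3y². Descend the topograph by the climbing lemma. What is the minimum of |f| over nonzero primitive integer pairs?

river: ρ → (3,2,-4)
river: ρ → (-4,6,1)
river: ρ → (1,6,-4)
river: ρ → (-4,2,3)
river: ρ → (3,4,-3)
river: ρ → (-3,2,4)
river: ρ → (4,6,-1)
river: ρ → (-1,6,4)
river: ρ → (4,2,-3)
river: ρ → (-3,4,3)
closes: descent 0, river 10
min |a| on river = 1

1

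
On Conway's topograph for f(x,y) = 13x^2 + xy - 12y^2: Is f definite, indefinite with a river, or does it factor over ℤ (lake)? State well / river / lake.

D = b²−4ac = 1² − 4·13·(-12) = 625
D = 25² is a perfect square ⇒ form factors over ℤ ⇒ lakes

lake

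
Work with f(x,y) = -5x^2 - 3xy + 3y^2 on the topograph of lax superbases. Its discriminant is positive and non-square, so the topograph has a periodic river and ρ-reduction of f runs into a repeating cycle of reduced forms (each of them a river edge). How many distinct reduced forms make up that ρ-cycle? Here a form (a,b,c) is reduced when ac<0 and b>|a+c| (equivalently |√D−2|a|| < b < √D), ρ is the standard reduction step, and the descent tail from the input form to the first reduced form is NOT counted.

D = 69, ⌊√D⌋ = 8
descent: ρ → (3,3,-5)  [lands on river]
river: ρ → (-5,7,1)
river: ρ → (1,7,-5)
river: ρ → (-5,3,3)
ρ-cycle length = 4 (tail of 1 descent step not counted)

4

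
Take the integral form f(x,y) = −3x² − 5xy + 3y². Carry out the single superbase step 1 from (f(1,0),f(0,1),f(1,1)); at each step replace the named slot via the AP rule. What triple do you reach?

start (-3,3,-5) = (f(1,0),f(0,1),f(1,1))
replace slot 1: 2·(3+(-5)) − (-3) = -1 → (-1,3,-5)

-1,3,-5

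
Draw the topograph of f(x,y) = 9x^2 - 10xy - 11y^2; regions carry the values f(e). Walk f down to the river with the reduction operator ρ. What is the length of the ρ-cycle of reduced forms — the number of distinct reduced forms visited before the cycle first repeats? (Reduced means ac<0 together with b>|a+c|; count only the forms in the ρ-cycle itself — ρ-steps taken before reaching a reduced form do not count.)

D = 496, ⌊√D⌋ = 22
descent: ρ → (-11,10,9)  [lands on river]
river: ρ → (9,8,-12)
river: ρ → (-12,16,5)
river: ρ → (5,14,-15)
river: ρ → (-15,16,4)
river: ρ → (4,16,-15)
river: ρ → (-15,14,5)
river: ρ → (5,16,-12)
river: ρ → (-12,8,9)
river: ρ → (9,10,-11)
river: ρ → (-11,12,8)
river: ρ → (8,20,-3)
river: ρ → (-3,22,1)
river: ρ → (1,22,-3)
river: ρ → (-3,20,8)
river: ρ → (8,12,-11)
ρ-cycle length = 16 (tail of 1 descent step not counted)

16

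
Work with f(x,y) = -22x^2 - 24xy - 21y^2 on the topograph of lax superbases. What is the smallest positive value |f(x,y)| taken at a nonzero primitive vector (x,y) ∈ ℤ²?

translate: b→-20 (≡24 mod 44), so (22,24,21)→(22,-20,19)
flip: (22,-20,19)→(19,20,22)
translate: b→-18 (≡20 mod 38), so (19,20,22)→(19,-18,21)
reduced (well bottom): (19,-18,21) with a≤c, −a<b≤a
well minimum |f| = |-19| = 19 (negative-definite)

19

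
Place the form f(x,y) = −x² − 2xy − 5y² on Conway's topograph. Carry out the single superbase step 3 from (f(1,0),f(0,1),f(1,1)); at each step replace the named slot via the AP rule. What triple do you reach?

start (-1,-5,-8) = (f(1,0),f(0,1),f(1,1))
replace slot 3: 2·((-1)+(-5)) − (-8) = -4 → (-1,-5,-4)

-1,-5,-4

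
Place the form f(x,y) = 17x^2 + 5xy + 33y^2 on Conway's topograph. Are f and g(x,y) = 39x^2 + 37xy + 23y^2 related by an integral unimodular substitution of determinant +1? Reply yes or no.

D₁ = -2219, D₂ = -2219
f: reduced (well bottom): (17,5,33) with a≤c, −a<b≤a
g: flip: (39,37,23)→(23,-37,39)
g: translate: b→9 (≡-37 mod 46), so (23,-37,39)→(23,9,25)
g: reduced (well bottom): (23,9,25) with a≤c, −a<b≤a
reduced forms (17, 5, 33) vs (23, 9, 25) ⇒ inequivalent

no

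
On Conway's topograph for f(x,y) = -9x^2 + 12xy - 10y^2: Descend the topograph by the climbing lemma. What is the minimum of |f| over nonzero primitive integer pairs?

translate: b→6 (≡-12 mod 18), so (9,-12,10)→(9,6,7)
flip: (9,6,7)→(7,-6,9)
reduced (well bottom): (7,-6,9) with a≤c, −a<b≤a
well minimum |f| = |-7| = 7 (negative-definite)

7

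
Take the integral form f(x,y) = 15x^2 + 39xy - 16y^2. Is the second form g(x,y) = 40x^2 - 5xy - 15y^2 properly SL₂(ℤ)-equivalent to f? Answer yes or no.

D₁ = 2481, D₂ = 2425
discriminants differ ⇒ not SL₂(ℤ)-equivalent

no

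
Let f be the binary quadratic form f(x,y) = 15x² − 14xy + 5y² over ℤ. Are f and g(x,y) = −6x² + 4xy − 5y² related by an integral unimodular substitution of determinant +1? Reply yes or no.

D₁ = -104, D₂ = -104
f: flip: (15,-14,5)→(5,14,15)
f: translate: b→4 (≡14 mod 10), so (5,14,15)→(5,4,6)
f: reduced (well bottom): (5,4,6) with a≤c, −a<b≤a
g is negative-definite; reduce −g:
−g: flip: (6,-4,5)→(5,4,6)
−g: reduced (well bottom): (5,4,6) with a≤c, −a<b≤a
flip sign back: reduced form of g is (-5,-4,-6)
reduced forms (5, 4, 6) vs (-5, -4, -6) ⇒ inequivalent

no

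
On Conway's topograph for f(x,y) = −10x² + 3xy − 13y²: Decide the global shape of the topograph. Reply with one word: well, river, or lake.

D = b²−4ac = 3² − 4·(-10)·(-13) = -511
D < 0 ⇒ definite ⇒ every region one sign ⇒ single well

well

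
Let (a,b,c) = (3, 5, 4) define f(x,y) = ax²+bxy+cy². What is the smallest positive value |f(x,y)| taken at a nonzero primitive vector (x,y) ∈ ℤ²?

translate: b→-1 (≡5 mod 6), so (3,5,4)→(3,-1,2)
flip: (3,-1,2)→(2,1,3)
reduced (well bottom): (2,1,3) with a≤c, −a<b≤a
well minimum = a = 2

2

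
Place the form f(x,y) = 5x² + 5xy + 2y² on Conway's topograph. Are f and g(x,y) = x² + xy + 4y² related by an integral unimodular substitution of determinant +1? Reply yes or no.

D₁ = -15, D₂ = -15
f: flip: (5,5,2)→(2,-5,5)
f: translate: b→-1 (≡-5 mod 4), so (2,-5,5)→(2,-1,2)
f: flip: (2,-1,2)→(2,1,2)
f: reduced (well bottom): (2,1,2) with a≤c, −a<b≤a
g: reduced (well bottom): (1,1,4) with a≤c, −a<b≤a
reduced forms (2, 1, 2) vs (1, 1, 4) ⇒ inequivalent

no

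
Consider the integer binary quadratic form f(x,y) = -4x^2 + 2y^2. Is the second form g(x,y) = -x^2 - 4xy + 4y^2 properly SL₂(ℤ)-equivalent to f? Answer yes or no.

D₁ = 32, D₂ = 32
river cycle of f (length 2): (2, 4, -2), (-2, 4, 2)
river cycle of g (length 2): (4, 4, -1), (-1, 4, 4)
cycles differ ⇒ inequivalent

no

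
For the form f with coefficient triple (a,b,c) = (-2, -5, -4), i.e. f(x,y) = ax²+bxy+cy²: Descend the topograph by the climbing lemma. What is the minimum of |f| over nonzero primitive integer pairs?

translate: b→1 (≡5 mod 4), so (2,5,4)→(2,1,1)
flip: (2,1,1)→(1,-1,2)
translate: b→1 (≡-1 mod 2), so (1,-1,2)→(1,1,2)
reduced (well bottom): (1,1,2) with a≤c, −a<b≤a
well minimum |f| = |-1| = 1 (negative-definite)

1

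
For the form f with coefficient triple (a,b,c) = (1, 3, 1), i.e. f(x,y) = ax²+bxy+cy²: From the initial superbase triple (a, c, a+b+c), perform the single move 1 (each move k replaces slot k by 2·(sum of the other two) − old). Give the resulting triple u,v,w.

start (1,1,5) = (f(1,0),f(0,1),f(1,1))
replace slot 1: 2·(1+5) − 1 = 11 → (11,1,5)

11,1,5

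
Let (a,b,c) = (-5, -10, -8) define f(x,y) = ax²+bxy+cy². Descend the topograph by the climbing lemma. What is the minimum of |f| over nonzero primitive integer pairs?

translate: b→0 (≡10 mod 10), so (5,10,8)→(5,0,3)
flip: (5,0,3)→(3,0,5)
reduced (well bottom): (3,0,5) with a≤c, −a<b≤a
well minimum |f| = |-3| = 3 (negative-definite)

3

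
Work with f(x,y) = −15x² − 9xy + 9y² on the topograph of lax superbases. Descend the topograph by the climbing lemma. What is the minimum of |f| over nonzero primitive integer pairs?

descent: ρ → (9,9,-15)  [lands on river]
river: ρ → (-15,21,3)
river: ρ → (3,21,-15)
river: ρ → (-15,9,9)
closes: descent 1, river 4
min |a| on river = 3

3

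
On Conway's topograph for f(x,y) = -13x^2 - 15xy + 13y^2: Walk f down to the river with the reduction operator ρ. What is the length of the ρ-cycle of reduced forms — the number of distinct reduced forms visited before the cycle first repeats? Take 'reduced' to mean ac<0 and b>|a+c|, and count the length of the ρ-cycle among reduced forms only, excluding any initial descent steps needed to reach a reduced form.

D = 901, ⌊√D⌋ = 30
descent: ρ → (13,15,-13)  [lands on river]
river: ρ → (-13,11,15)
river: ρ → (15,19,-9)
river: ρ → (-9,17,17)
river: ρ → (17,17,-9)
river: ρ → (-9,19,15)
river: ρ → (15,11,-13)
river: ρ → (-13,15,13)
river: ρ → (13,11,-15)
river: ρ → (-15,19,9)
river: ρ → (9,17,-17)
river: ρ → (-17,17,9)
river: ρ → (9,19,-15)
river: ρ → (-15,11,13)
ρ-cycle length = 14 (tail of 1 descent step not counted)

14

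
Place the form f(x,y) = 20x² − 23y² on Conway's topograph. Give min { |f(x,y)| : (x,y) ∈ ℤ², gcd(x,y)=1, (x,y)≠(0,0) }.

descent: ρ → (-23,0,20)
descent: ρ → (20,40,-3)  [lands on river]
river: ρ → (-3,38,33)
river: ρ → (33,28,-8)
river: ρ → (-8,36,17)
river: ρ → (17,32,-12)
river: ρ → (-12,40,5)
river: ρ → (5,40,-12)
river: ρ → (-12,32,17)
river: ρ → (17,36,-8)
river: ρ → (-8,28,33)
river: ρ → (33,38,-3)
river: ρ → (-3,40,20)
closes: descent 2, river 12
min |a| on river = 3

3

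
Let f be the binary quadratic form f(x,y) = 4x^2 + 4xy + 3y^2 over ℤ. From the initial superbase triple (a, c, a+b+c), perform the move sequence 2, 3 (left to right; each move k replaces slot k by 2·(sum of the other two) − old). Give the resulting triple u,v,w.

start (4,3,11) = (f(1,0),f(0,1),f(1,1))
replace slot 2: 2·(4+11) − 3 = 27 → (4,27,11)
replace slot 3: 2·(4+27) − 11 = 51 → (4,27,51)

4,27,51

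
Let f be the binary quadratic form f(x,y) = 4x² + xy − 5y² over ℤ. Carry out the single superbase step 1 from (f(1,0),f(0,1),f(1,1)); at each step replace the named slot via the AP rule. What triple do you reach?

start (4,-5,0) = (f(1,0),f(0,1),f(1,1))
replace slot 1: 2·((-5)+0) − 4 = -14 → (-14,-5,0)

-14,-5,0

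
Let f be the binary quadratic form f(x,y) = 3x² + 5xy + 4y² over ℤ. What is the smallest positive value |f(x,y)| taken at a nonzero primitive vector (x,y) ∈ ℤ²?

translate: b→-1 (≡5 mod 6), so (3,5,4)→(3,-1,2)
flip: (3,-1,2)→(2,1,3)
reduced (well bottom): (2,1,3) with a≤c, −a<b≤a
well minimum = a = 2

2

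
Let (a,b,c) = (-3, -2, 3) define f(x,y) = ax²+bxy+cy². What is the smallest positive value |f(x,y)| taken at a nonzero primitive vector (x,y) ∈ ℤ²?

descent: ρ → (3,2,-3)  [lands on river]
river: ρ → (-3,4,2)
river: ρ → (2,4,-3)
river: ρ → (-3,2,3)
river: ρ → (3,4,-2)
river: ρ → (-2,4,3)
closes: descent 1, river 6
min |a| on river = 2

2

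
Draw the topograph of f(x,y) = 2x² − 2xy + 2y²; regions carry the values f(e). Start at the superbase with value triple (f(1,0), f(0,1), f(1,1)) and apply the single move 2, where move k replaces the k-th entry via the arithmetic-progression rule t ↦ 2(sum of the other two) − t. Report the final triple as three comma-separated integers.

start (2,2,2) = (f(1,0),f(0,1),f(1,1))
replace slot 2: 2·(2+2) − 2 = 6 → (2,6,2)

2,6,2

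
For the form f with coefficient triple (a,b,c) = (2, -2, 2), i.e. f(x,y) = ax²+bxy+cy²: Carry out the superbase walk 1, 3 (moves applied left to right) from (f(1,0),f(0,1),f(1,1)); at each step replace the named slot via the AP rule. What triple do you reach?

start (2,2,2) = (f(1,0),f(0,1),f(1,1))
replace slot 1: 2·(2+2) − 2 = 6 → (6,2,2)
replace slot 3: 2·(6+2) − 2 = 14 → (6,2,14)

6,2,14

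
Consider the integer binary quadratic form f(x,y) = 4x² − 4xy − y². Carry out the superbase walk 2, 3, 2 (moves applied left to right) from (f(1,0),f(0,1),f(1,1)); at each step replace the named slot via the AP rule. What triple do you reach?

start (4,-1,-1) = (f(1,0),f(0,1),f(1,1))
replace slot 2: 2·(4+(-1)) − (-1) = 7 → (4,7,-1)
replace slot 3: 2·(4+7) − (-1) = 23 → (4,7,23)
replace slot 2: 2·(4+23) − 7 = 47 → (4,47,23)

4,47,23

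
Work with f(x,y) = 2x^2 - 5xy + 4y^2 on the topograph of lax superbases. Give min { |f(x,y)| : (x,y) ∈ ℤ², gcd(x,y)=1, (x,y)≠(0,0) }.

translate: b→-1 (≡-5 mod 4), so (2,-5,4)→(2,-1,1)
flip: (2,-1,1)→(1,1,2)
reduced (well bottom): (1,1,2) with a≤c, −a<b≤a
well minimum = a = 1

1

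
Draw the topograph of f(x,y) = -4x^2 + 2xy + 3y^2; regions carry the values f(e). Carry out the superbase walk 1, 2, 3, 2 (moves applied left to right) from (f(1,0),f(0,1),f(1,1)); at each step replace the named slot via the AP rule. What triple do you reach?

start (-4,3,1) = (f(1,0),f(0,1),f(1,1))
replace slot 1: 2·(3+1) − (-4) = 12 → (12,3,1)
replace slot 2: 2·(12+1) − 3 = 23 → (12,23,1)
replace slot 3: 2·(12+23) − 1 = 69 → (12,23,69)
replace slot 2: 2·(12+69) − 23 = 139 → (12,139,69)

12,139,69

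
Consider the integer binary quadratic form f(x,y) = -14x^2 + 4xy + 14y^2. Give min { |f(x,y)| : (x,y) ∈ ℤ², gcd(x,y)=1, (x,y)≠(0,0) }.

river: ρ → (14,24,-4)
river: ρ → (-4,24,14)
river: ρ → (14,4,-14)
river: ρ → (-14,24,4)
river: ρ → (4,24,-14)
river: ρ → (-14,4,14)
closes: descent 0, river 6
min |a| on river = 4

4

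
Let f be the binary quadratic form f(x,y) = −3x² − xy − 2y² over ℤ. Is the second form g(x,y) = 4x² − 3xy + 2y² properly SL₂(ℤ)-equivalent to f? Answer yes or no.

D₁ = -23, D₂ = -23
f is negative-definite; reduce −f:
−f: flip: (3,1,2)→(2,-1,3)
−f: reduced (well bottom): (2,-1,3) with a≤c, −a<b≤a
flip sign back: reduced form of f is (-2,1,-3)
g: flip: (4,-3,2)→(2,3,4)
g: translate: b→-1 (≡3 mod 4), so (2,3,4)→(2,-1,3)
g: reduced (well bottom): (2,-1,3) with a≤c, −a<b≤a
reduced forms (-2, 1, -3) vs (2, -1, 3) ⇒ inequivalent

no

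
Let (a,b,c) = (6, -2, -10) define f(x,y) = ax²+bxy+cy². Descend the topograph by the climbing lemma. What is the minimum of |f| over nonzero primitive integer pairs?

descent: ρ → (-10,2,6)
descent: ρ → (6,10,-6)  [lands on river]
river: ρ → (-6,14,2)
river: ρ → (2,14,-6)
river: ρ → (-6,10,6)
river: ρ → (6,14,-2)
river: ρ → (-2,14,6)
closes: descent 2, river 6
min |a| on river = 2

2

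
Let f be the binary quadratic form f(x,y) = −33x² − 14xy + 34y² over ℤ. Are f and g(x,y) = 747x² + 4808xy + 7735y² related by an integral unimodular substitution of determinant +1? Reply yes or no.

D₁ = 4684, D₂ = 4684
river cycle of f (length 26): (34, 14, -33), (-33, 52, 15), (15, 68, -1), (-1, 68, 15), (15, 52, -33), (-33, 14, 34), (34, 54, -13), (-13, 50, 42), (42, 34, -21), (-21, 50, 26), … (16 more)
river cycle of g (length 26): (34, 14, -33), (-33, 52, 15), (15, 68, -1), (-1, 68, 15), (15, 52, -33), (-33, 14, 34), (34, 54, -13), (-13, 50, 42), (42, 34, -21), (-21, 50, 26), … (16 more)
cycles coincide ⇒ equivalent

yes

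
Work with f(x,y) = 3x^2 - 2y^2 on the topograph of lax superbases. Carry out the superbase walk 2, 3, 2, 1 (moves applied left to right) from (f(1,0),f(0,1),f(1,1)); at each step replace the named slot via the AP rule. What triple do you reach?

start (3,-2,1) = (f(1,0),f(0,1),f(1,1))
replace slot 2: 2·(3+1) − (-2) = 10 → (3,10,1)
replace slot 3: 2·(3+10) − 1 = 25 → (3,10,25)
replace slot 2: 2·(3+25) − 10 = 46 → (3,46,25)
replace slot 1: 2·(46+25) − 3 = 139 → (139,46,25)

139,46,25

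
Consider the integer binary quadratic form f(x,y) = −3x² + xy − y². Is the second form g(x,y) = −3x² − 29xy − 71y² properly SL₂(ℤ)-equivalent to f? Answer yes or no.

D₁ = -11, D₂ = -11
f is negative-definite; reduce −f:
−f: flip: (3,-1,1)→(1,1,3)
−f: reduced (well bottom): (1,1,3) with a≤c, −a<b≤a
flip sign back: reduced form of f is (-1,-1,-3)
g is negative-definite; reduce −g:
−g: translate: b→-1 (≡29 mod 6), so (3,29,71)→(3,-1,1)
−g: flip: (3,-1,1)→(1,1,3)
−g: reduced (well bottom): (1,1,3) with a≤c, −a<b≤a
flip sign back: reduced form of g is (-1,-1,-3)
reduced forms (-1, -1, -3) vs (-1, -1, -3) ⇒ equivalent

yes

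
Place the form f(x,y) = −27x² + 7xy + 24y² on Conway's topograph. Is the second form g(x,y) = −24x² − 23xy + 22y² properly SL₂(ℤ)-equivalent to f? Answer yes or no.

D₁ = 2641, D₂ = 2641
river cycle of f (length 82): (24, 41, -10), (-10, 39, 28), (28, 17, -21), (-21, 25, 24), (24, 23, -22), (-22, 21, 25), (25, 29, -18), (-18, 43, 11), (11, 45, -14), (-14, 39, 20), … (72 more)
river cycle of g (length 82): (22, 23, -24), (-24, 25, 21), (21, 17, -28), (-28, 39, 10), (10, 41, -24), (-24, 7, 27), (27, 47, -4), (-4, 49, 15), (15, 41, -16), (-16, 23, 33), … (72 more)
cycles differ ⇒ inequivalent

no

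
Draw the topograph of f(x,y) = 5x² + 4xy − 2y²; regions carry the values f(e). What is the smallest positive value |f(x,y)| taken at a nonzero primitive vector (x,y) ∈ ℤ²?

river: ρ → (-2,4,5)
river: ρ → (5,6,-1)
river: ρ → (-1,6,5)
river: ρ → (5,4,-2)
closes: descent 0, river 4
min |a| on river = 1

1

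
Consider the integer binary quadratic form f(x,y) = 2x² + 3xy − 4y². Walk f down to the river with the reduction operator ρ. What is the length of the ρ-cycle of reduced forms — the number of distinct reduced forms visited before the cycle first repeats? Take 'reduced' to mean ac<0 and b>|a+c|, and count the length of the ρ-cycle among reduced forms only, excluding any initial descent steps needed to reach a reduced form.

D = 41, ⌊√D⌋ = 6
river: ρ → (-4,5,1)
river: ρ → (1,5,-4)
river: ρ → (-4,3,2)
river: ρ → (2,5,-2)
river: ρ → (-2,3,4)
river: ρ → (4,5,-1)
river: ρ → (-1,5,4)
river: ρ → (4,3,-2)
river: ρ → (-2,5,2)
river: ρ → (2,3,-4)
ρ-cycle length = 10 (tail of 0 descent steps not counted)

10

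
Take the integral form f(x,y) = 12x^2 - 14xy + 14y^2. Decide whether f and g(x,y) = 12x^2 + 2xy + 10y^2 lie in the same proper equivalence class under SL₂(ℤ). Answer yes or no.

D₁ = -476, D₂ = -476
f: translate: b→10 (≡-14 mod 24), so (12,-14,14)→(12,10,12)
f: reduced (well bottom): (12,10,12) with a≤c, −a<b≤a
g: flip: (12,2,10)→(10,-2,12)
g: reduced (well bottom): (10,-2,12) with a≤c, −a<b≤a
reduced forms (12, 10, 12) vs (10, -2, 12) ⇒ inequivalent

no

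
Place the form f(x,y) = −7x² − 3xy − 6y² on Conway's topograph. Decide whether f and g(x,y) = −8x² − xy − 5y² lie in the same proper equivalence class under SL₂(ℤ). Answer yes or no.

D₁ = -159, D₂ = -159
f is negative-definite; reduce −f:
−f: flip: (7,3,6)→(6,-3,7)
−f: reduced (well bottom): (6,-3,7) with a≤c, −a<b≤a
flip sign back: reduced form of f is (-6,3,-7)
g is negative-definite; reduce −g:
−g: flip: (8,1,5)→(5,-1,8)
−g: reduced (well bottom): (5,-1,8) with a≤c, −a<b≤a
flip sign back: reduced form of g is (-5,1,-8)
reduced forms (-6, 3, -7) vs (-5, 1, -8) ⇒ inequivalent

no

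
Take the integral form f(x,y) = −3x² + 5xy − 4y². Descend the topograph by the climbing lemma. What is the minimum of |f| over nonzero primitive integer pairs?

translate: b→1 (≡-5 mod 6), so (3,-5,4)→(3,1,2)
flip: (3,1,2)→(2,-1,3)
reduced (well bottom): (2,-1,3) with a≤c, −a<b≤a
well minimum |f| = |-2| = 2 (negative-definite)

2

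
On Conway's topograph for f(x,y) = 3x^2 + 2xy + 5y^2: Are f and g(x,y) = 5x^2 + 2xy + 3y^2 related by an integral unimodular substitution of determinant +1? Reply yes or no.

D₁ = -56, D₂ = -56
f: reduced (well bottom): (3,2,5) with a≤c, −a<b≤a
g: flip: (5,2,3)→(3,-2,5)
g: reduced (well bottom): (3,-2,5) with a≤c, −a<b≤a
reduced forms (3, 2, 5) vs (3, -2, 5) ⇒ inequivalent

no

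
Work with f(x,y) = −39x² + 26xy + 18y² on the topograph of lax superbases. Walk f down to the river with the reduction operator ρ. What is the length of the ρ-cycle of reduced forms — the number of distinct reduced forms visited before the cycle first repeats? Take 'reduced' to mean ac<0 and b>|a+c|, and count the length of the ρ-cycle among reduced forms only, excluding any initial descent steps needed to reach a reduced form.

D = 3484, ⌊√D⌋ = 59
river: ρ → (18,46,-19)
river: ρ → (-19,30,34)
river: ρ → (34,38,-15)
river: ρ → (-15,52,13)
river: ρ → (13,52,-15)
river: ρ → (-15,38,34)
river: ρ → (34,30,-19)
river: ρ → (-19,46,18)
river: ρ → (18,26,-39)
river: ρ → (-39,52,5)
river: ρ → (5,58,-6)
river: ρ → (-6,50,41)
river: ρ → (41,32,-15)
river: ρ → (-15,58,2)
river: ρ → (2,58,-15)
river: ρ → (-15,32,41)
river: ρ → (41,50,-6)
river: ρ → (-6,58,5)
river: ρ → (5,52,-39)
river: ρ → (-39,26,18)
ρ-cycle length = 20 (tail of 0 descent steps not counted)

20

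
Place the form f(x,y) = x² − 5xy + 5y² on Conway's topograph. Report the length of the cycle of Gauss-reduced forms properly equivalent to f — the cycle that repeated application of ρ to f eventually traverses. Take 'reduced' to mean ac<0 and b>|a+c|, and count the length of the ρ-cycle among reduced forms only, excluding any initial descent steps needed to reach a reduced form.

D = 5, ⌊√D⌋ = 2
descent: ρ → (5,5,1)
descent: ρ → (1,1,-1)  [lands on river]
river: ρ → (-1,1,1)
ρ-cycle length = 2 (tail of 2 descent steps not counted)

2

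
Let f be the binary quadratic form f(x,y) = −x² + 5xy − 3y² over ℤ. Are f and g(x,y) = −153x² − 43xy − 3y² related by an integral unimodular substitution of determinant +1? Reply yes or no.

D₁ = 13, D₂ = 13
river cycle of f (length 2): (1, 3, -1), (-1, 3, 1)
river cycle of g (length 2): (1, 3, -1), (-1, 3, 1)
cycles coincide ⇒ equivalent

yes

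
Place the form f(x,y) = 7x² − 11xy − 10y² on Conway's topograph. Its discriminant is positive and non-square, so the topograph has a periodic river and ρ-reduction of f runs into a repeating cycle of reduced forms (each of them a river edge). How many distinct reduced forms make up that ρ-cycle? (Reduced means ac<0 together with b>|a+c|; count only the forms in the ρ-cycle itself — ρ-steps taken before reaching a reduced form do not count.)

D = 401, ⌊√D⌋ = 20
descent: ρ → (-10,11,7)  [lands on river]
river: ρ → (7,17,-4)
river: ρ → (-4,15,11)
river: ρ → (11,7,-8)
river: ρ → (-8,9,10)
river: ρ → (10,11,-7)
river: ρ → (-7,17,4)
river: ρ → (4,15,-11)
river: ρ → (-11,7,8)
river: ρ → (8,9,-10)
ρ-cycle length = 10 (tail of 1 descent step not counted)

10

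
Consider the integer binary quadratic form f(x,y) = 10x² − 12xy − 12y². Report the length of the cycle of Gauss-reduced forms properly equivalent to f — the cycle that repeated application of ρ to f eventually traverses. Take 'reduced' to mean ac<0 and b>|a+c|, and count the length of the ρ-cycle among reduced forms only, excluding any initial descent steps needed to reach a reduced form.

D = 624, ⌊√D⌋ = 24
descent: ρ → (-12,12,10)  [lands on river]
river: ρ → (10,8,-14)
river: ρ → (-14,20,4)
river: ρ → (4,20,-14)
river: ρ → (-14,8,10)
river: ρ → (10,12,-12)
ρ-cycle length = 6 (tail of 1 descent step not counted)

6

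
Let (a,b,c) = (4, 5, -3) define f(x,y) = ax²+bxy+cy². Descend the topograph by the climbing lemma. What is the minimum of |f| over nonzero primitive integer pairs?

river: ρ → (-3,7,2)
river: ρ → (2,5,-6)
river: ρ → (-6,7,1)
river: ρ → (1,7,-6)
river: ρ → (-6,5,2)
river: ρ → (2,7,-3)
river: ρ → (-3,5,4)
river: ρ → (4,3,-4)
river: ρ → (-4,5,3)
river: ρ → (3,7,-2)
river: ρ → (-2,5,6)
river: ρ → (6,7,-1)
river: ρ → (-1,7,6)
river: ρ → (6,5,-2)
river: ρ → (-2,7,3)
river: ρ → (3,5,-4)
river: ρ → (-4,3,4)
river: ρ → (4,5,-3)
closes: descent 0, river 18
min |a| on river = 1

1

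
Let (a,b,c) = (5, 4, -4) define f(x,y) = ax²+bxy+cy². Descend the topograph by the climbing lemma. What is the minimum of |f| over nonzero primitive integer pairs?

river: ρ → (-4,4,5)
river: ρ → (5,6,-3)
river: ρ → (-3,6,5)
river: ρ → (5,4,-4)
closes: descent 0, river 4
min |a| on river = 3

3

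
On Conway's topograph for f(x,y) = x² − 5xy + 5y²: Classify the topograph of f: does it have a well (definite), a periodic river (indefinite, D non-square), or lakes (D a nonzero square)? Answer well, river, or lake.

D = b²−4ac = (-5)² − 4·1·5 = 5
D > 0 non-square ⇒ indefinite ⇒ periodic river

river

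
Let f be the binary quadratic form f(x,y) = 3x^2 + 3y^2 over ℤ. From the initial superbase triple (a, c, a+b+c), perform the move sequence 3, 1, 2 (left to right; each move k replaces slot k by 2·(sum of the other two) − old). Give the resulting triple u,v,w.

start (3,3,6) = (f(1,0),f(0,1),f(1,1))
replace slot 3: 2·(3+3) − 6 = 6 → (3,3,6)
replace slot 1: 2·(3+6) − 3 = 15 → (15,3,6)
replace slot 2: 2·(15+6) − 3 = 39 → (15,39,6)

15,39,6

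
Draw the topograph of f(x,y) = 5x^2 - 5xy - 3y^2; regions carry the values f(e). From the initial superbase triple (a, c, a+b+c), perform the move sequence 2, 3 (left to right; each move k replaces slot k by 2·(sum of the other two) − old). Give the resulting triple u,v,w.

start (5,-3,-3) = (f(1,0),f(0,1),f(1,1))
replace slot 2: 2·(5+(-3)) − (-3) = 7 → (5,7,-3)
replace slot 3: 2·(5+7) − (-3) = 27 → (5,7,27)

5,7,27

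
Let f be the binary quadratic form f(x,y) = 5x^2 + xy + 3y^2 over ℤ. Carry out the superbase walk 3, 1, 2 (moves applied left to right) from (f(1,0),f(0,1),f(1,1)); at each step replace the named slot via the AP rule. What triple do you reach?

start (5,3,9) = (f(1,0),f(0,1),f(1,1))
replace slot 3: 2·(5+3) − 9 = 7 → (5,3,7)
replace slot 1: 2·(3+7) − 5 = 15 → (15,3,7)
replace slot 2: 2·(15+7) − 3 = 41 → (15,41,7)

15,41,7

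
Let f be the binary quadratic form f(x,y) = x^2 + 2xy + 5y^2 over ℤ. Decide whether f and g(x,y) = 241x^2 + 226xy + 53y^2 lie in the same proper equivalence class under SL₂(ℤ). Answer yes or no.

D₁ = -16, D₂ = -16
f: translate: b→0 (≡2 mod 2), so (1,2,5)→(1,0,4)
f: reduced (well bottom): (1,0,4) with a≤c, −a<b≤a
g: flip: (241,226,53)→(53,-226,241)
g: translate: b→-14 (≡-226 mod 106), so (53,-226,241)→(53,-14,1)
g: flip: (53,-14,1)→(1,14,53)
g: translate: b→0 (≡14 mod 2), so (1,14,53)→(1,0,4)
g: reduced (well bottom): (1,0,4) with a≤c, −a<b≤a
reduced forms (1, 0, 4) vs (1, 0, 4) ⇒ equivalent

yes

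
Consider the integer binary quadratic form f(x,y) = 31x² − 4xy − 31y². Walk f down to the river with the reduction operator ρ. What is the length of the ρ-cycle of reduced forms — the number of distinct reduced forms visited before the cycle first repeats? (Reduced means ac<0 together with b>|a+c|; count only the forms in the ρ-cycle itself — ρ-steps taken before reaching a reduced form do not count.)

D = 3860, ⌊√D⌋ = 62
descent: ρ → (-31,4,31)  [lands on river]
river: ρ → (31,58,-4)
river: ρ → (-4,62,1)
river: ρ → (1,62,-4)
river: ρ → (-4,58,31)
river: ρ → (31,4,-31)
river: ρ → (-31,58,4)
river: ρ → (4,62,-1)
river: ρ → (-1,62,4)
river: ρ → (4,58,-31)
ρ-cycle length = 10 (tail of 1 descent step not counted)

10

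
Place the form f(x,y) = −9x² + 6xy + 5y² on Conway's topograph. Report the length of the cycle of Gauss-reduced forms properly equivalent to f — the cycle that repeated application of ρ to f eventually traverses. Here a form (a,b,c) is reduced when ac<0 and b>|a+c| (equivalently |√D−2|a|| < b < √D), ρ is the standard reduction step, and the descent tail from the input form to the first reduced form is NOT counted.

D = 216, ⌊√D⌋ = 14
river: ρ → (5,14,-1)
river: ρ → (-1,14,5)
river: ρ → (5,6,-9)
river: ρ → (-9,12,2)
river: ρ → (2,12,-9)
river: ρ → (-9,6,5)
ρ-cycle length = 6 (tail of 0 descent steps not counted)

6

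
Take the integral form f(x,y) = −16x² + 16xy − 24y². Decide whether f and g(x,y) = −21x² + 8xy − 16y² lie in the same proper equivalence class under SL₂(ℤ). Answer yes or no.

D₁ = -1280, D₂ = -1280
f is negative-definite; reduce −f:
−f: translate: b→16 (≡-16 mod 32), so (16,-16,24)→(16,16,24)
−f: reduced (well bottom): (16,16,24) with a≤c, −a<b≤a
flip sign back: reduced form of f is (-16,-16,-24)
g is negative-definite; reduce −g:
−g: flip: (21,-8,16)→(16,8,21)
−g: reduced (well bottom): (16,8,21) with a≤c, −a<b≤a
flip sign back: reduced form of g is (-16,-8,-21)
reduced forms (-16, -16, -24) vs (-16, -8, -21) ⇒ inequivalent

no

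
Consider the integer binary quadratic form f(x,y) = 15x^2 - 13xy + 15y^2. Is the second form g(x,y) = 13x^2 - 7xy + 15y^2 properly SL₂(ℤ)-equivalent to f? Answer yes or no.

D₁ = -731, D₂ = -731
f: flip: (15,-13,15)→(15,13,15)
f: reduced (well bottom): (15,13,15) with a≤c, −a<b≤a
g: reduced (well bottom): (13,-7,15) with a≤c, −a<b≤a
reduced forms (15, 13, 15) vs (13, -7, 15) ⇒ inequivalent

no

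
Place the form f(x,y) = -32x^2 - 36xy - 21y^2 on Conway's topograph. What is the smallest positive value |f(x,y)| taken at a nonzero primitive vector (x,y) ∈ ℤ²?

translate: b→-28 (≡36 mod 64), so (32,36,21)→(32,-28,17)
flip: (32,-28,17)→(17,28,32)
translate: b→-6 (≡28 mod 34), so (17,28,32)→(17,-6,21)
reduced (well bottom): (17,-6,21) with a≤c, −a<b≤a
well minimum |f| = |-17| = 17 (negative-definite)

17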